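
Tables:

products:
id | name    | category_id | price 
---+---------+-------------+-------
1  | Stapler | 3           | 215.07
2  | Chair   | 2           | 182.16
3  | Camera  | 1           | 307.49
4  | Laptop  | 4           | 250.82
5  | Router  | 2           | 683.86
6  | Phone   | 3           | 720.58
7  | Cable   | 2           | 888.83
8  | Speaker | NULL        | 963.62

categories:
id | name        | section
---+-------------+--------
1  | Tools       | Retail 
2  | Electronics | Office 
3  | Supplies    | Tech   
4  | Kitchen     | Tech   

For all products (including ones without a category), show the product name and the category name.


LEFT JOIN keeps every row from products (the left table); where category_id has no match in categories, the category columns become NULL. Walk through each product:
  - product 1 (Stapler): category_id=3 -> matches Supplies
  - product 2 (Chair): category_id=2 -> matches Electronics
  - product 3 (Camera): category_id=1 -> matches Tools
  - product 4 (Laptop): category_id=4 -> matches Kitchen
  - product 5 (Router): category_id=2 -> matches Electronics
  - product 6 (Phone): category_id=3 -> matches Supplies
  - product 7 (Cable): category_id=2 -> matches Electronics
  - product 8 (Speaker): category_id=NULL, no match -> kept with NULL
All 8 rows appear; 1 has NULL category.

SQL:
SELECT a.name, b.name AS category
FROM products a
LEFT JOIN categories b ON a.category_id = b.id

Result:
name    | category   
--------+------------
Stapler | Supplies   
Chair   | Electronics
Camera  | Tools      
Laptop  | Kitchen    
Router  | Electronics
Phone   | Supplies   
Cable   | Electronics
Speaker | NULL       


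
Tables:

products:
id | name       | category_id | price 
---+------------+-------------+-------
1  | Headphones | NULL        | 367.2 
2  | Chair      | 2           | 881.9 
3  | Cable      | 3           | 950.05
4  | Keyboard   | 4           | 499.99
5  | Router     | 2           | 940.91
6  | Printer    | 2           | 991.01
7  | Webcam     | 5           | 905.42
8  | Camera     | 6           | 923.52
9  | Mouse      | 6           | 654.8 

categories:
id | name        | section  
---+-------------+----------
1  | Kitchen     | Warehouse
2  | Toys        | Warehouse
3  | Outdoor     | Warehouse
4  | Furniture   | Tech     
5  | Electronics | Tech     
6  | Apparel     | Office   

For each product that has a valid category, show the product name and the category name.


INNER JOIN keeps only products rows whose category_id matches an id in categories. Walk through each product:
  - product 1 (Headphones): category_id=NULL, no match -> dropped
  - product 2 (Chair): category_id=2 -> matches Toys
  - product 3 (Cable): category_id=3 -> matches Outdoor
  - product 4 (Keyboard): category_id=4 -> matches Furniture
  - product 5 (Router): category_id=2 -> matches Toys
  - product 6 (Printer): category_id=2 -> matches Toys
  - product 7 (Webcam): category_id=5 -> matches Electronics
  - product 8 (Camera): category_id=6 -> matches Apparel
  - product 9 (Mouse): category_id=6 -> matches Apparel
So 1 of 9 rows is dropped.

SQL:
SELECT a.name, b.name AS category
FROM products a
INNER JOIN categories b ON a.category_id = b.id

Result:
name     | category   
---------+------------
Chair    | Toys       
Cable    | Outdoor    
Keyboard | Furniture  
Router   | Toys       
Printer  | Toys       
Webcam   | Electronics
Camera   | Apparel    
Mouse    | Apparel    


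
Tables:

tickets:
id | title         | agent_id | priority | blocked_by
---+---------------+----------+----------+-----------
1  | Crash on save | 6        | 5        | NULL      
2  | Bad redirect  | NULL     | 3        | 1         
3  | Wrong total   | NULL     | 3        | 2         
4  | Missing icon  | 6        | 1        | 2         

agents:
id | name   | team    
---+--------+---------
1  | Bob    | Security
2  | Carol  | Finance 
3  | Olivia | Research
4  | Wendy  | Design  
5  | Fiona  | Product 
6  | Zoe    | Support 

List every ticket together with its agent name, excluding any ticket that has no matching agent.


INNER JOIN keeps only tickets rows whose agent_id matches an id in agents. Walk through each ticket:
  - ticket 1 (Crash on save): agent_id=6 -> matches Zoe
  - ticket 2 (Bad redirect): agent_id=NULL, no match -> dropped
  - ticket 3 (Wrong total): agent_id=NULL, no match -> dropped
  - ticket 4 (Missing icon): agent_id=6 -> matches Zoe
So 2 of 4 rows are dropped.

SQL:
SELECT a.title, b.name AS agent
FROM tickets a
INNER JOIN agents b ON a.agent_id = b.id

Result:
title         | agent
--------------+------
Crash on save | Zoe  
Missing icon  | Zoe  


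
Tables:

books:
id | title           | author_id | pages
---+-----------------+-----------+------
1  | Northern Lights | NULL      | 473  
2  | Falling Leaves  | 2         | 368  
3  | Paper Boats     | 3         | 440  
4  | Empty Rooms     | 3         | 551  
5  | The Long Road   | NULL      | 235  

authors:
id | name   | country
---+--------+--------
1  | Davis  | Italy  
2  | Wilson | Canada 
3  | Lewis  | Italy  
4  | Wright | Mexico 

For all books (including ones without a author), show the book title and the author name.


LEFT JOIN keeps every row from books (the left table); where author_id has no match in authors, the author columns become NULL. Walk through each book:
  - book 1 (Northern Lights): author_id=NULL, no match -> kept with NULL
  - book 2 (Falling Leaves): author_id=2 -> matches Wilson
  - book 3 (Paper Boats): author_id=3 -> matches Lewis
  - book 4 (Empty Rooms): author_id=3 -> matches Lewis
  - book 5 (The Long Road): author_id=NULL, no match -> kept with NULL
All 5 rows appear; 2 have NULL author.

SQL:
SELECT a.title, b.name AS author
FROM books a
LEFT JOIN authors b ON a.author_id = b.id

Result:
title           | author
----------------+-------
Northern Lights | NULL  
Falling Leaves  | Wilson
Paper Boats     | Lewis 
Empty Rooms     | Lewis 
The Long Road   | NULL  


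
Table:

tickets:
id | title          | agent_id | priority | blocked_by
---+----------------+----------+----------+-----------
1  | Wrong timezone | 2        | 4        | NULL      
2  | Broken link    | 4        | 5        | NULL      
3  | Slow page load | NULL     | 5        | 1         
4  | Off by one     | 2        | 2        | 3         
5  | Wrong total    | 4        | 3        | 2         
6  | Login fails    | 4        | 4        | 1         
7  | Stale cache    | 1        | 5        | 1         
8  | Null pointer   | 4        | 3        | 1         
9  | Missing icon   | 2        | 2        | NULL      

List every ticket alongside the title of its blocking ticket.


This is a self-join: tickets is joined to a second copy of itself, matching each row's blocked_by to another row's id. Use LEFT JOIN so rows with blocked_by=NULL are kept.
  - ticket 1 (Wrong timezone): blocked_by=NULL -> NULL
  - ticket 2 (Broken link): blocked_by=NULL -> NULL
  - ticket 3 (Slow page load): blocked_by=1 -> Wrong timezone
  - ticket 4 (Off by one): blocked_by=3 -> Slow page load
  - ticket 5 (Wrong total): blocked_by=2 -> Broken link
  - ticket 6 (Login fails): blocked_by=1 -> Wrong timezone
  - ticket 7 (Stale cache): blocked_by=1 -> Wrong timezone
  - ticket 8 (Null pointer): blocked_by=1 -> Wrong timezone
  - ticket 9 (Missing icon): blocked_by=NULL -> NULL

SQL:
SELECT a.title AS item, b.title AS blocked_by
FROM tickets a
LEFT JOIN tickets b ON a.blocked_by = b.id

Result:
item           | blocked_by    
---------------+---------------
Wrong timezone | NULL          
Broken link    | NULL          
Slow page load | Wrong timezone
Off by one     | Slow page load
Wrong total    | Broken link   
Login fails    | Wrong timezone
Stale cache    | Wrong timezone
Null pointer   | Wrong timezone
Missing icon   | NULL          


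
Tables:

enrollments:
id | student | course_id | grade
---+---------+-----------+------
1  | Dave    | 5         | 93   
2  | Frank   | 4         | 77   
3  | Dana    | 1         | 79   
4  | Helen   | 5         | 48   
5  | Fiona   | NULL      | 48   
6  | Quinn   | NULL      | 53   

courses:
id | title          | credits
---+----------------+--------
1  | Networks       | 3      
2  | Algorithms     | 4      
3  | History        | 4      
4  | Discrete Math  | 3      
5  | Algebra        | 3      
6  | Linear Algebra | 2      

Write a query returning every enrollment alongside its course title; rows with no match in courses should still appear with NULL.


LEFT JOIN keeps every row from enrollments (the left table); where course_id has no match in courses, the course columns become NULL. Walk through each enrollment:
  - enrollment 1 (Dave): course_id=5 -> matches Algebra
  - enrollment 2 (Frank): course_id=4 -> matches Discrete Math
  - enrollment 3 (Dana): course_id=1 -> matches Networks
  - enrollment 4 (Helen): course_id=5 -> matches Algebra
  - enrollment 5 (Fiona): course_id=NULL, no match -> kept with NULL
  - enrollment 6 (Quinn): course_id=NULL, no match -> kept with NULL
All 6 rows appear; 2 have NULL course.

SQL:
SELECT a.student, b.title AS course
FROM enrollments a
LEFT JOIN courses b ON a.course_id = b.id

Result:
student | course       
--------+--------------
Dave    | Algebra      
Frank   | Discrete Math
Dana    | Networks     
Helen   | Algebra      
Fiona   | NULL         
Quinn   | NULL         


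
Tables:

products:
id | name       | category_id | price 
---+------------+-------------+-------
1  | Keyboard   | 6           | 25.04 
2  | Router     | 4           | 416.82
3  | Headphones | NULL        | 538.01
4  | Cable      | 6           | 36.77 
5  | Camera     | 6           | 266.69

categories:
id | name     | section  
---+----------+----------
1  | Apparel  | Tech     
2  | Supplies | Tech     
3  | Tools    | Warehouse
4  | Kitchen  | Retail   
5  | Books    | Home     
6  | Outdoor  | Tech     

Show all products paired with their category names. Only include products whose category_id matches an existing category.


INNER JOIN keeps only products rows whose category_id matches an id in categories. Walk through each product:
  - product 1 (Keyboard): category_id=6 -> matches Outdoor
  - product 2 (Router): category_id=4 -> matches Kitchen
  - product 3 (Headphones): category_id=NULL, no match -> dropped
  - product 4 (Cable): category_id=6 -> matches Outdoor
  - product 5 (Camera): category_id=6 -> matches Outdoor
So 1 of 5 rows is dropped.

SQL:
SELECT a.name, b.name AS category
FROM products a
INNER JOIN categories b ON a.category_id = b.id

Result:
name     | category
---------+---------
Keyboard | Outdoor 
Router   | Kitchen 
Cable    | Outdoor 
Camera   | Outdoor 


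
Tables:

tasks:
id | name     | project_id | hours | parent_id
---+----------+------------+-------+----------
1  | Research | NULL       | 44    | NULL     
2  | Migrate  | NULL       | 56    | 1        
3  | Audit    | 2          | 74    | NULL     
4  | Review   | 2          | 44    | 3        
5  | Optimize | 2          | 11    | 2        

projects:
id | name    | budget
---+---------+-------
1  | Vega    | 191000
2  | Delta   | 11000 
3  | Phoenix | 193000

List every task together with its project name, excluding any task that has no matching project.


INNER JOIN keeps only tasks rows whose project_id matches an id in projects. Walk through each task:
  - task 1 (Research): project_id=NULL, no match -> dropped
  - task 2 (Migrate): project_id=NULL, no match -> dropped
  - task 3 (Audit): project_id=2 -> matches Delta
  - task 4 (Review): project_id=2 -> matches Delta
  - task 5 (Optimize): project_id=2 -> matches Delta
So 2 of 5 rows are dropped.

SQL:
SELECT a.name, b.name AS project
FROM tasks a
INNER JOIN projects b ON a.project_id = b.id

Result:
name     | project
---------+--------
Audit    | Delta  
Review   | Delta  
Optimize | Delta  


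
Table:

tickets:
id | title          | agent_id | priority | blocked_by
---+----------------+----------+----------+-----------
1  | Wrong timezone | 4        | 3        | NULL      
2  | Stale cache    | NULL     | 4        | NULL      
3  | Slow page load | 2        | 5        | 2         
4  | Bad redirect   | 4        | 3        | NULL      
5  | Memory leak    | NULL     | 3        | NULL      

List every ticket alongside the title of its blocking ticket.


This is a self-join: tickets is joined to a second copy of itself, matching each row's blocked_by to another row's id. Use LEFT JOIN so rows with blocked_by=NULL are kept.
  - ticket 1 (Wrong timezone): blocked_by=NULL -> NULL
  - ticket 2 (Stale cache): blocked_by=NULL -> NULL
  - ticket 3 (Slow page load): blocked_by=2 -> Stale cache
  - ticket 4 (Bad redirect): blocked_by=NULL -> NULL
  - ticket 5 (Memory leak): blocked_by=NULL -> NULL

SQL:
SELECT a.title AS item, b.title AS blocked_by
FROM tickets a
LEFT JOIN tickets b ON a.blocked_by = b.id

Result:
item           | blocked_by 
---------------+------------
Wrong timezone | NULL       
Stale cache    | NULL       
Slow page load | Stale cache
Bad redirect   | NULL       
Memory leak    | NULL       


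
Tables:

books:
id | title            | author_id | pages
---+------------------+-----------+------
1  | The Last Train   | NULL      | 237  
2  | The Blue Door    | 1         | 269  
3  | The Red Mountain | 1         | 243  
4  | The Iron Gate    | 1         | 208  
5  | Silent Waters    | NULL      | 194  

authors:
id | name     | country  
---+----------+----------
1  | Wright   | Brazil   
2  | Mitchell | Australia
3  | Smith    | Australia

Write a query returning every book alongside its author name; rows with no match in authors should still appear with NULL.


LEFT JOIN keeps every row from books (the left table); where author_id has no match in authors, the author columns become NULL. Walk through each book:
  - book 1 (The Last Train): author_id=NULL, no match -> kept with NULL
  - book 2 (The Blue Door): author_id=1 -> matches Wright
  - book 3 (The Red Mountain): author_id=1 -> matches Wright
  - book 4 (The Iron Gate): author_id=1 -> matches Wright
  - book 5 (Silent Waters): author_id=NULL, no match -> kept with NULL
All 5 rows appear; 2 have NULL author.

SQL:
SELECT a.title, b.name AS author
FROM books a
LEFT JOIN authors b ON a.author_id = b.id

Result:
title            | author
-----------------+-------
The Last Train   | NULL  
The Blue Door    | Wright
The Red Mountain | Wright
The Iron Gate    | Wright
Silent Waters    | NULL  


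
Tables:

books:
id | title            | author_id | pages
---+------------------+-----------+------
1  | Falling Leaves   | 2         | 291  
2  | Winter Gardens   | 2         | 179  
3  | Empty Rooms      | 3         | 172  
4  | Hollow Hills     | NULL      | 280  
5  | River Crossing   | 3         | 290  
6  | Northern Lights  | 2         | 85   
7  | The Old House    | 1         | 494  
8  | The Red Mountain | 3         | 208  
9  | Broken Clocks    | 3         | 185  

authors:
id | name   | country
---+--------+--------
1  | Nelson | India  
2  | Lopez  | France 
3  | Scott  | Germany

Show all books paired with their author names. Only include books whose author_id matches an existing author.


INNER JOIN keeps only books rows whose author_id matches an id in authors. Walk through each book:
  - book 1 (Falling Leaves): author_id=2 -> matches Lopez
  - book 2 (Winter Gardens): author_id=2 -> matches Lopez
  - book 3 (Empty Rooms): author_id=3 -> matches Scott
  - book 4 (Hollow Hills): author_id=NULL, no match -> dropped
  - book 5 (River Crossing): author_id=3 -> matches Scott
  - book 6 (Northern Lights): author_id=2 -> matches Lopez
  - book 7 (The Old House): author_id=1 -> matches Nelson
  - book 8 (The Red Mountain): author_id=3 -> matches Scott
  - book 9 (Broken Clocks): author_id=3 -> matches Scott
So 1 of 9 rows is dropped.

SQL:
SELECT a.title, b.name AS author
FROM books a
INNER JOIN authors b ON a.author_id = b.id

Result:
title            | author
-----------------+-------
Falling Leaves   | Lopez 
Winter Gardens   | Lopez 
Empty Rooms      | Scott 
River Crossing   | Scott 
Northern Lights  | Lopez 
The Old House    | Nelson
The Red Mountain | Scott 
Broken Clocks    | Scott 


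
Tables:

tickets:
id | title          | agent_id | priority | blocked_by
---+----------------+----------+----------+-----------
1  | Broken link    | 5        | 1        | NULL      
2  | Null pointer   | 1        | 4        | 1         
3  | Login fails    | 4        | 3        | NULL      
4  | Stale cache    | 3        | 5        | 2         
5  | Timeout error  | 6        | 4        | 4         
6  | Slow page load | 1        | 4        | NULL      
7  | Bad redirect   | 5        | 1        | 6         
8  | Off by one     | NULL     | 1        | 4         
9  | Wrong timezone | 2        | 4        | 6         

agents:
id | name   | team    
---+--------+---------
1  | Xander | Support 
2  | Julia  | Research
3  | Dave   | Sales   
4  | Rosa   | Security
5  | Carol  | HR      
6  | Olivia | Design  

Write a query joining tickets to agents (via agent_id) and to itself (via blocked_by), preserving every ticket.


Two LEFT JOINs from the same base table tickets: one to agents via agent_id, one to tickets itself via blocked_by. Both are LEFT so every ticket is preserved.
Match against agents:
  - ticket 1 (Broken link): agent_id=5 -> matches Carol
  - ticket 2 (Null pointer): agent_id=1 -> matches Xander
  - ticket 3 (Login fails): agent_id=4 -> matches Rosa
  - ticket 4 (Stale cache): agent_id=3 -> matches Dave
  - ticket 5 (Timeout error): agent_id=6 -> matches Olivia
  - ticket 6 (Slow page load): agent_id=1 -> matches Xander
  - ticket 7 (Bad redirect): agent_id=5 -> matches Carol
  - ticket 8 (Off by one): agent_id=NULL, no match -> kept with NULL
  - ticket 9 (Wrong timezone): agent_id=2 -> matches Julia
Match against tickets (self):
  - ticket 1 (Broken link): blocked_by=NULL -> NULL
  - ticket 2 (Null pointer): blocked_by=1 -> Broken link
  - ticket 3 (Login fails): blocked_by=NULL -> NULL
  - ticket 4 (Stale cache): blocked_by=2 -> Null pointer
  - ticket 5 (Timeout error): blocked_by=4 -> Stale cache
  - ticket 6 (Slow page load): blocked_by=NULL -> NULL
  - ticket 7 (Bad redirect): blocked_by=6 -> Slow page load
  - ticket 8 (Off by one): blocked_by=4 -> Stale cache
  - ticket 9 (Wrong timezone): blocked_by=6 -> Slow page load

SQL:
SELECT a.title, b.name AS agent, c.title AS blocked_by
FROM tickets a
LEFT JOIN agents b ON a.agent_id = b.id
LEFT JOIN tickets c ON a.blocked_by = c.id

Result:
title          | agent  | blocked_by    
---------------+--------+---------------
Broken link    | Carol  | NULL          
Null pointer   | Xander | Broken link   
Login fails    | Rosa   | NULL          
Stale cache    | Dave   | Null pointer  
Timeout error  | Olivia | Stale cache   
Slow page load | Xander | NULL          
Bad redirect   | Carol  | Slow page load
Off by one     | NULL   | Stale cache   
Wrong timezone | Julia  | Slow page load


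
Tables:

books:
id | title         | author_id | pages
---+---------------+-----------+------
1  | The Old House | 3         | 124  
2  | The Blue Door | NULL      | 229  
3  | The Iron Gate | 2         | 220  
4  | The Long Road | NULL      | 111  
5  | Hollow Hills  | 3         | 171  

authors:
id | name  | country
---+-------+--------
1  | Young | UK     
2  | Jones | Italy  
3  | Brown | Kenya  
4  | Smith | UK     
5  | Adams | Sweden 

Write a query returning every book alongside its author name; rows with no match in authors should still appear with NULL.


LEFT JOIN keeps every row from books (the left table); where author_id has no match in authors, the author columns become NULL. Walk through each book:
  - book 1 (The Old House): author_id=3 -> matches Brown
  - book 2 (The Blue Door): author_id=NULL, no match -> kept with NULL
  - book 3 (The Iron Gate): author_id=2 -> matches Jones
  - book 4 (The Long Road): author_id=NULL, no match -> kept with NULL
  - book 5 (Hollow Hills): author_id=3 -> matches Brown
All 5 rows appear; 2 have NULL author.

SQL:
SELECT a.title, b.name AS author
FROM books a
LEFT JOIN authors b ON a.author_id = b.id

Result:
title         | author
--------------+-------
The Old House | Brown 
The Blue Door | NULL  
The Iron Gate | Jones 
The Long Road | NULL  
Hollow Hills  | Brown 


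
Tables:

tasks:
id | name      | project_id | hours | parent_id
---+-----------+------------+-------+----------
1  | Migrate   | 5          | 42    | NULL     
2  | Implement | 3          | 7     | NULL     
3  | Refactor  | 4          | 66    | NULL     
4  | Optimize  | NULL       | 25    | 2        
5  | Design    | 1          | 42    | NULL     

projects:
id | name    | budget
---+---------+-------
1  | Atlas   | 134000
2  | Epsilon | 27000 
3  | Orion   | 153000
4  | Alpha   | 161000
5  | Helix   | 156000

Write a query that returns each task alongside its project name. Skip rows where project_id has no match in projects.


INNER JOIN keeps only tasks rows whose project_id matches an id in projects. Walk through each task:
  - task 1 (Migrate): project_id=5 -> matches Helix
  - task 2 (Implement): project_id=3 -> matches Orion
  - task 3 (Refactor): project_id=4 -> matches Alpha
  - task 4 (Optimize): project_id=NULL, no match -> dropped
  - task 5 (Design): project_id=1 -> matches Atlas
So 1 of 5 rows is dropped.

SQL:
SELECT a.name, b.name AS project
FROM tasks a
INNER JOIN projects b ON a.project_id = b.id

Result:
name      | project
----------+--------
Migrate   | Helix  
Implement | Orion  
Refactor  | Alpha  
Design    | Atlas  


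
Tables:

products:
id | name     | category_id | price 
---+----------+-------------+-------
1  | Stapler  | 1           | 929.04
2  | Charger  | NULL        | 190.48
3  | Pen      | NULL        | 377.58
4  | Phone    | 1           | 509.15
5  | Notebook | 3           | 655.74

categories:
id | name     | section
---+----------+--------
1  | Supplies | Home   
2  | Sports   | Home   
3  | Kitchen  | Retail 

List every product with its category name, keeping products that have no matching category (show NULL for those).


LEFT JOIN keeps every row from products (the left table); where category_id has no match in categories, the category columns become NULL. Walk through each product:
  - product 1 (Stapler): category_id=1 -> matches Supplies
  - product 2 (Charger): category_id=NULL, no match -> kept with NULL
  - product 3 (Pen): category_id=NULL, no match -> kept with NULL
  - product 4 (Phone): category_id=1 -> matches Supplies
  - product 5 (Notebook): category_id=3 -> matches Kitchen
All 5 rows appear; 2 have NULL category.

SQL:
SELECT a.name, b.name AS category
FROM products a
LEFT JOIN categories b ON a.category_id = b.id

Result:
name     | category
---------+---------
Stapler  | Supplies
Charger  | NULL    
Pen      | NULL    
Phone    | Supplies
Notebook | Kitchen 


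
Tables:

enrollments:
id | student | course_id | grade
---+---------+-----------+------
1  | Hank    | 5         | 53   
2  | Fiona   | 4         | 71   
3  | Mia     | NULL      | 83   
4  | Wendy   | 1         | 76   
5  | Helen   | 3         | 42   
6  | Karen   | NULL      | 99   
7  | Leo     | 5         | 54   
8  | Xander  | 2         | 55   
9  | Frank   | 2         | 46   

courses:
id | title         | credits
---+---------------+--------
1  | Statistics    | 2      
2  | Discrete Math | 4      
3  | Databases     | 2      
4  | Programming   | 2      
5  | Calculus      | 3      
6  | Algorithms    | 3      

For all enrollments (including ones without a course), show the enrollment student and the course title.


LEFT JOIN keeps every row from enrollments (the left table); where course_id has no match in courses, the course columns become NULL. Walk through each enrollment:
  - enrollment 1 (Hank): course_id=5 -> matches Calculus
  - enrollment 2 (Fiona): course_id=4 -> matches Programming
  - enrollment 3 (Mia): course_id=NULL, no match -> kept with NULL
  - enrollment 4 (Wendy): course_id=1 -> matches Statistics
  - enrollment 5 (Helen): course_id=3 -> matches Databases
  - enrollment 6 (Karen): course_id=NULL, no match -> kept with NULL
  - enrollment 7 (Leo): course_id=5 -> matches Calculus
  - enrollment 8 (Xander): course_id=2 -> matches Discrete Math
  - enrollment 9 (Frank): course_id=2 -> matches Discrete Math
All 9 rows appear; 2 have NULL course.

SQL:
SELECT a.student, b.title AS course
FROM enrollments a
LEFT JOIN courses b ON a.course_id = b.id

Result:
student | course       
--------+--------------
Hank    | Calculus     
Fiona   | Programming  
Mia     | NULL         
Wendy   | Statistics   
Helen   | Databases    
Karen   | NULL         
Leo     | Calculus     
Xander  | Discrete Math
Frank   | Discrete Math


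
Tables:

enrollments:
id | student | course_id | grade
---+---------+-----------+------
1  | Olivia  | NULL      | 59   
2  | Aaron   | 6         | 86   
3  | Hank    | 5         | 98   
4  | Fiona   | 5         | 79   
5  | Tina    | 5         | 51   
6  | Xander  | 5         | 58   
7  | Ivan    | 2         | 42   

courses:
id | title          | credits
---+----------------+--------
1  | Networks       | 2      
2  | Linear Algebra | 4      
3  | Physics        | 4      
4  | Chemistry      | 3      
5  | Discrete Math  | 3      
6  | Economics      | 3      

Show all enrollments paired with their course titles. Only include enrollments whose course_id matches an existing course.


INNER JOIN keeps only enrollments rows whose course_id matches an id in courses. Walk through each enrollment:
  - enrollment 1 (Olivia): course_id=NULL, no match -> dropped
  - enrollment 2 (Aaron): course_id=6 -> matches Economics
  - enrollment 3 (Hank): course_id=5 -> matches Discrete Math
  - enrollment 4 (Fiona): course_id=5 -> matches Discrete Math
  - enrollment 5 (Tina): course_id=5 -> matches Discrete Math
  - enrollment 6 (Xander): course_id=5 -> matches Discrete Math
  - enrollment 7 (Ivan): course_id=2 -> matches Linear Algebra
So 1 of 7 rows is dropped.

SQL:
SELECT a.student, b.title AS course
FROM enrollments a
INNER JOIN courses b ON a.course_id = b.id

Result:
student | course        
--------+---------------
Aaron   | Economics     
Hank    | Discrete Math 
Fiona   | Discrete Math 
Tina    | Discrete Math 
Xander  | Discrete Math 
Ivan    | Linear Algebra


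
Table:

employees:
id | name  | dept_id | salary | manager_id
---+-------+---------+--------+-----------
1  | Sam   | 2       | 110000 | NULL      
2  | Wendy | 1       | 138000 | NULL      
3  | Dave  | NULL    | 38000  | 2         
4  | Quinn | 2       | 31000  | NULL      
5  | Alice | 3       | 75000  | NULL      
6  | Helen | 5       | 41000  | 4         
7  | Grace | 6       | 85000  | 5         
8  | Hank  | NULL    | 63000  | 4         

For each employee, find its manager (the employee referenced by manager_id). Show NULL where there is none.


This is a self-join: employees is joined to a second copy of itself, matching each row's manager_id to another row's id. Use LEFT JOIN so rows with manager_id=NULL are kept.
  - employee 1 (Sam): manager_id=NULL -> NULL
  - employee 2 (Wendy): manager_id=NULL -> NULL
  - employee 3 (Dave): manager_id=2 -> Wendy
  - employee 4 (Quinn): manager_id=NULL -> NULL
  - employee 5 (Alice): manager_id=NULL -> NULL
  - employee 6 (Helen): manager_id=4 -> Quinn
  - employee 7 (Grace): manager_id=5 -> Alice
  - employee 8 (Hank): manager_id=4 -> Quinn

SQL:
SELECT a.name AS item, b.name AS manager
FROM employees a
LEFT JOIN employees b ON a.manager_id = b.id

Result:
item  | manager
------+--------
Sam   | NULL   
Wendy | NULL   
Dave  | Wendy  
Quinn | NULL   
Alice | NULL   
Helen | Quinn  
Grace | Alice  
Hank  | Quinn  


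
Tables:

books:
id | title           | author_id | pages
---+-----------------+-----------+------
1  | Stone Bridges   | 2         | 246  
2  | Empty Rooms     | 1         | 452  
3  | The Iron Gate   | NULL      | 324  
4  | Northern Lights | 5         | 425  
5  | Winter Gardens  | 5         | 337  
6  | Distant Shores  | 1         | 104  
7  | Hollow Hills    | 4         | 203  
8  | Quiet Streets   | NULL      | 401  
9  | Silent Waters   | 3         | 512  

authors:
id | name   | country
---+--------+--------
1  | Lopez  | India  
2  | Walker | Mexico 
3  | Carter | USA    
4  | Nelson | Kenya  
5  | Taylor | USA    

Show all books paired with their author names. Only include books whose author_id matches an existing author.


INNER JOIN keeps only books rows whose author_id matches an id in authors. Walk through each book:
  - book 1 (Stone Bridges): author_id=2 -> matches Walker
  - book 2 (Empty Rooms): author_id=1 -> matches Lopez
  - book 3 (The Iron Gate): author_id=NULL, no match -> dropped
  - book 4 (Northern Lights): author_id=5 -> matches Taylor
  - book 5 (Winter Gardens): author_id=5 -> matches Taylor
  - book 6 (Distant Shores): author_id=1 -> matches Lopez
  - book 7 (Hollow Hills): author_id=4 -> matches Nelson
  - book 8 (Quiet Streets): author_id=NULL, no match -> dropped
  - book 9 (Silent Waters): author_id=3 -> matches Carter
So 2 of 9 rows are dropped.

SQL:
SELECT a.title, b.name AS author
FROM books a
INNER JOIN authors b ON a.author_id = b.id

Result:
title           | author
----------------+-------
Stone Bridges   | Walker
Empty Rooms     | Lopez 
Northern Lights | Taylor
Winter Gardens  | Taylor
Distant Shores  | Lopez 
Hollow Hills    | Nelson
Silent Waters   | Carter


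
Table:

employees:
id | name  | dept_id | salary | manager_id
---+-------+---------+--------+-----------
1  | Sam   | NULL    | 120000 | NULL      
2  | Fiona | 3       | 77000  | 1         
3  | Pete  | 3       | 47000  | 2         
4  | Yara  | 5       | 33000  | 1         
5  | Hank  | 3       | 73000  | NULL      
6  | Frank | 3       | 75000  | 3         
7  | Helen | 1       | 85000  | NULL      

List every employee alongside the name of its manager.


This is a self-join: employees is joined to a second copy of itself, matching each row's manager_id to another row's id. Use LEFT JOIN so rows with manager_id=NULL are kept.
  - employee 1 (Sam): manager_id=NULL -> NULL
  - employee 2 (Fiona): manager_id=1 -> Sam
  - employee 3 (Pete): manager_id=2 -> Fiona
  - employee 4 (Yara): manager_id=1 -> Sam
  - employee 5 (Hank): manager_id=NULL -> NULL
  - employee 6 (Frank): manager_id=3 -> Pete
  - employee 7 (Helen): manager_id=NULL -> NULL

SQL:
SELECT a.name AS item, b.name AS manager
FROM employees a
LEFT JOIN employees b ON a.manager_id = b.id

Result:
item  | manager
------+--------
Sam   | NULL   
Fiona | Sam    
Pete  | Fiona  
Yara  | Sam    
Hank  | NULL   
Frank | Pete   
Helen | NULL   


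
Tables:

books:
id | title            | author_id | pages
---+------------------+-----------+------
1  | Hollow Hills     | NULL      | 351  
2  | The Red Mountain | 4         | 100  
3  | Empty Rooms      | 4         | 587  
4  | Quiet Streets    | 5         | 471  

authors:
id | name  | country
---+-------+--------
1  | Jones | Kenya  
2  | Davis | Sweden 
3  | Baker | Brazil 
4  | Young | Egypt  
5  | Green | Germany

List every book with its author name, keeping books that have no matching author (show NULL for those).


LEFT JOIN keeps every row from books (the left table); where author_id has no match in authors, the author columns become NULL. Walk through each book:
  - book 1 (Hollow Hills): author_id=NULL, no match -> kept with NULL
  - book 2 (The Red Mountain): author_id=4 -> matches Young
  - book 3 (Empty Rooms): author_id=4 -> matches Young
  - book 4 (Quiet Streets): author_id=5 -> matches Green
All 4 rows appear; 1 has NULL author.

SQL:
SELECT a.title, b.name AS author
FROM books a
LEFT JOIN authors b ON a.author_id = b.id

Result:
title            | author
-----------------+-------
Hollow Hills     | NULL  
The Red Mountain | Young 
Empty Rooms      | Young 
Quiet Streets    | Green 


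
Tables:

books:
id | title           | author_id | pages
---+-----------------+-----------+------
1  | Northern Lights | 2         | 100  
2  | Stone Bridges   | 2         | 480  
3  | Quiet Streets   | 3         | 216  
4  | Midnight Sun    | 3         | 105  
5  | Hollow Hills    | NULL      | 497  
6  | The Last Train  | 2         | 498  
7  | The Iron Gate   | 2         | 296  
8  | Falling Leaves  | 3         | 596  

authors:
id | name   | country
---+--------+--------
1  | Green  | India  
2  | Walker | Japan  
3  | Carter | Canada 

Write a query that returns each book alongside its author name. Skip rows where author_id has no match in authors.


INNER JOIN keeps only books rows whose author_id matches an id in authors. Walk through each book:
  - book 1 (Northern Lights): author_id=2 -> matches Walker
  - book 2 (Stone Bridges): author_id=2 -> matches Walker
  - book 3 (Quiet Streets): author_id=3 -> matches Carter
  - book 4 (Midnight Sun): author_id=3 -> matches Carter
  - book 5 (Hollow Hills): author_id=NULL, no match -> dropped
  - book 6 (The Last Train): author_id=2 -> matches Walker
  - book 7 (The Iron Gate): author_id=2 -> matches Walker
  - book 8 (Falling Leaves): author_id=3 -> matches Carter
So 1 of 8 rows is dropped.

SQL:
SELECT a.title, b.name AS author
FROM books a
INNER JOIN authors b ON a.author_id = b.id

Result:
title           | author
----------------+-------
Northern Lights | Walker
Stone Bridges   | Walker
Quiet Streets   | Carter
Midnight Sun    | Carter
The Last Train  | Walker
The Iron Gate   | Walker
Falling Leaves  | Carter


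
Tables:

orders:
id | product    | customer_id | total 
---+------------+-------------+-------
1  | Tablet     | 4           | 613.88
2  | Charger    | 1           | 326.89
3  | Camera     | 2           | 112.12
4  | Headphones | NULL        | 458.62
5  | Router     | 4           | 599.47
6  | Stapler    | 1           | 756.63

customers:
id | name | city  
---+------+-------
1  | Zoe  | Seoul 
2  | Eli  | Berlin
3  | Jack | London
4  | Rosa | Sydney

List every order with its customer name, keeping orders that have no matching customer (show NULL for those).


LEFT JOIN keeps every row from orders (the left table); where customer_id has no match in customers, the customer columns become NULL. Walk through each order:
  - order 1 (Tablet): customer_id=4 -> matches Rosa
  - order 2 (Charger): customer_id=1 -> matches Zoe
  - order 3 (Camera): customer_id=2 -> matches Eli
  - order 4 (Headphones): customer_id=NULL, no match -> kept with NULL
  - order 5 (Router): customer_id=4 -> matches Rosa
  - order 6 (Stapler): customer_id=1 -> matches Zoe
All 6 rows appear; 1 has NULL customer.

SQL:
SELECT a.product, b.name AS customer
FROM orders a
LEFT JOIN customers b ON a.customer_id = b.id

Result:
product    | customer
-----------+---------
Tablet     | Rosa    
Charger    | Zoe     
Camera     | Eli     
Headphones | NULL    
Router     | Rosa    
Stapler    | Zoe     


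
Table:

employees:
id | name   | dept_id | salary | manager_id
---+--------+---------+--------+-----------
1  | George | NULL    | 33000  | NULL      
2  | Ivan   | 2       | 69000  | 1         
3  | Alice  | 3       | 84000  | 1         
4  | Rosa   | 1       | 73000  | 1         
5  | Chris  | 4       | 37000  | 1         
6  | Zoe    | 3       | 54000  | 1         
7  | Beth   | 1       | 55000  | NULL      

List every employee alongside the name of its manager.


This is a self-join: employees is joined to a second copy of itself, matching each row's manager_id to another row's id. Use LEFT JOIN so rows with manager_id=NULL are kept.
  - employee 1 (George): manager_id=NULL -> NULL
  - employee 2 (Ivan): manager_id=1 -> George
  - employee 3 (Alice): manager_id=1 -> George
  - employee 4 (Rosa): manager_id=1 -> George
  - employee 5 (Chris): manager_id=1 -> George
  - employee 6 (Zoe): manager_id=1 -> George
  - employee 7 (Beth): manager_id=NULL -> NULL

SQL:
SELECT a.name AS item, b.name AS manager
FROM employees a
LEFT JOIN employees b ON a.manager_id = b.id

Result:
item   | manager
-------+--------
George | NULL   
Ivan   | George 
Alice  | George 
Rosa   | George 
Chris  | George 
Zoe    | George 
Beth   | NULL   


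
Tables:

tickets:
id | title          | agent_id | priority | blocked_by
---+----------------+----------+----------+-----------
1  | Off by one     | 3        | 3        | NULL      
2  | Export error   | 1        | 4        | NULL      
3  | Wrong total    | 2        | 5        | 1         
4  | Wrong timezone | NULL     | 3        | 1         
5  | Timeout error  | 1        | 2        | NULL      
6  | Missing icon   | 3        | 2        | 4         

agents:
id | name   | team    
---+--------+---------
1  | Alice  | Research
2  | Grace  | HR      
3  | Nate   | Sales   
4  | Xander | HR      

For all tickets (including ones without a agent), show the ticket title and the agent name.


LEFT JOIN keeps every row from tickets (the left table); where agent_id has no match in agents, the agent columns become NULL. Walk through each ticket:
  - ticket 1 (Off by one): agent_id=3 -> matches Nate
  - ticket 2 (Export error): agent_id=1 -> matches Alice
  - ticket 3 (Wrong total): agent_id=2 -> matches Grace
  - ticket 4 (Wrong timezone): agent_id=NULL, no match -> kept with NULL
  - ticket 5 (Timeout error): agent_id=1 -> matches Alice
  - ticket 6 (Missing icon): agent_id=3 -> matches Nate
All 6 rows appear; 1 has NULL agent.

SQL:
SELECT a.title, b.name AS agent
FROM tickets a
LEFT JOIN agents b ON a.agent_id = b.id

Result:
title          | agent
---------------+------
Off by one     | Nate 
Export error   | Alice
Wrong total    | Grace
Wrong timezone | NULL 
Timeout error  | Alice
Missing icon   | Nate 


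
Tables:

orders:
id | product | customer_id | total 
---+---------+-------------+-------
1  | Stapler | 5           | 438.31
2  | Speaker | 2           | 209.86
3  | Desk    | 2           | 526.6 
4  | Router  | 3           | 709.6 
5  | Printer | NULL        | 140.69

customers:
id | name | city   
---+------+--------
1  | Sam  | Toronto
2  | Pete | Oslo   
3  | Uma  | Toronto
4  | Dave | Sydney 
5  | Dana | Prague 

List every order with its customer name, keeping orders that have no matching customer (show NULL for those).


LEFT JOIN keeps every row from orders (the left table); where customer_id has no match in customers, the customer columns become NULL. Walk through each order:
  - order 1 (Stapler): customer_id=5 -> matches Dana
  - order 2 (Speaker): customer_id=2 -> matches Pete
  - order 3 (Desk): customer_id=2 -> matches Pete
  - order 4 (Router): customer_id=3 -> matches Uma
  - order 5 (Printer): customer_id=NULL, no match -> kept with NULL
All 5 rows appear; 1 has NULL customer.

SQL:
SELECT a.product, b.name AS customer
FROM orders a
LEFT JOIN customers b ON a.customer_id = b.id

Result:
product | customer
--------+---------
Stapler | Dana    
Speaker | Pete    
Desk    | Pete    
Router  | Uma     
Printer | NULL    


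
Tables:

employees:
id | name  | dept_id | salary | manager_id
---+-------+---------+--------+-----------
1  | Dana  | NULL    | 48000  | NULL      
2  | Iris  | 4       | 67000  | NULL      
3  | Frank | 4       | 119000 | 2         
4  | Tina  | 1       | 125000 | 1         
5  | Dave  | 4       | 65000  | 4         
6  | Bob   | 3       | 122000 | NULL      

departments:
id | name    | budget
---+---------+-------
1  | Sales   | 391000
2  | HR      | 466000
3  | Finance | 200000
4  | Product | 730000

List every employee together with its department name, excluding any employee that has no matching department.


INNER JOIN keeps only employees rows whose dept_id matches an id in departments. Walk through each employee:
  - employee 1 (Dana): dept_id=NULL, no match -> dropped
  - employee 2 (Iris): dept_id=4 -> matches Product
  - employee 3 (Frank): dept_id=4 -> matches Product
  - employee 4 (Tina): dept_id=1 -> matches Sales
  - employee 5 (Dave): dept_id=4 -> matches Product
  - employee 6 (Bob): dept_id=3 -> matches Finance
So 1 of 6 rows is dropped.

SQL:
SELECT a.name, b.name AS department
FROM employees a
INNER JOIN departments b ON a.dept_id = b.id

Result:
name  | department
------+-----------
Iris  | Product   
Frank | Product   
Tina  | Sales     
Dave  | Product   
Bob   | Finance   


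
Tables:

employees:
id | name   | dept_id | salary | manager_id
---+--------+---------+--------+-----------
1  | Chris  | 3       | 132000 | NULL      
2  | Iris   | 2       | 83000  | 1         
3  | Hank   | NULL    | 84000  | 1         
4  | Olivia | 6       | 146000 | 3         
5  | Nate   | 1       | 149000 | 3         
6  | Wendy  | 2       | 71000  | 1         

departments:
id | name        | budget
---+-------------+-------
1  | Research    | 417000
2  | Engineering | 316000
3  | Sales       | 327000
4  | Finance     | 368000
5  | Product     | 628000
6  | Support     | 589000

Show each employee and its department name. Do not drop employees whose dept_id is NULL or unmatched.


LEFT JOIN keeps every row from employees (the left table); where dept_id has no match in departments, the department columns become NULL. Walk through each employee:
  - employee 1 (Chris): dept_id=3 -> matches Sales
  - employee 2 (Iris): dept_id=2 -> matches Engineering
  - employee 3 (Hank): dept_id=NULL, no match -> kept with NULL
  - employee 4 (Olivia): dept_id=6 -> matches Support
  - employee 5 (Nate): dept_id=1 -> matches Research
  - employee 6 (Wendy): dept_id=2 -> matches Engineering
All 6 rows appear; 1 has NULL department.

SQL:
SELECT a.name, b.name AS department
FROM employees a
LEFT JOIN departments b ON a.dept_id = b.id

Result:
name   | department 
-------+------------
Chris  | Sales      
Iris   | Engineering
Hank   | NULL       
Olivia | Support    
Nate   | Research   
Wendy  | Engineering
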